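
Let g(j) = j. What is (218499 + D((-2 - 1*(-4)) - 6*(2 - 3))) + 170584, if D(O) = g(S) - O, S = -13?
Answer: 389062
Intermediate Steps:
D(O) = -13 - O
(218499 + D((-2 - 1*(-4)) - 6*(2 - 3))) + 170584 = (218499 + (-13 - ((-2 - 1*(-4)) - 6*(2 - 3)))) + 170584 = (218499 + (-13 - ((-2 + 4) - 6*(-1)))) + 170584 = (218499 + (-13 - (2 - 3*(-2)))) + 170584 = (218499 + (-13 - (2 + 6))) + 170584 = (218499 + (-13 - 1*8)) + 170584 = (218499 + (-13 - 8)) + 170584 = (218499 - 21) + 170584 = 218478 + 170584 = 389062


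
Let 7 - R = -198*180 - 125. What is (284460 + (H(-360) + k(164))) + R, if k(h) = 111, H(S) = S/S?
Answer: 320344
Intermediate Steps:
H(S) = 1
R = 35772 (R = 7 - (-198*180 - 125) = 7 - (-35640 - 125) = 7 - 1*(-35765) = 7 + 35765 = 35772)
(284460 + (H(-360) + k(164))) + R = (284460 + (1 + 111)) + 35772 = (284460 + 112) + 35772 = 284572 + 35772 = 320344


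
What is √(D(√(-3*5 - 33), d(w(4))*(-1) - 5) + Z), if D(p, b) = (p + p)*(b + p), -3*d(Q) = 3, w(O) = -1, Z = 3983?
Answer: √(3887 - 32*I*√3) ≈ 62.347 - 0.4445*I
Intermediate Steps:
d(Q) = -1 (d(Q) = -⅓*3 = -1)
D(p, b) = 2*p*(b + p) (D(p, b) = (2*p)*(b + p) = 2*p*(b + p))
√(D(√(-3*5 - 33), d(w(4))*(-1) - 5) + Z) = √(2*√(-3*5 - 33)*((-1*(-1) - 5) + √(-3*5 - 33)) + 3983) = √(2*√(-15 - 33)*((1 - 5) + √(-15 - 33)) + 3983) = √(2*√(-48)*(-4 + √(-48)) + 3983) = √(2*(4*I*√3)*(-4 + 4*I*√3) + 3983) = √(8*I*√3*(-4 + 4*I*√3) + 3983) = √(3983 + 8*I*√3*(-4 + 4*I*√3))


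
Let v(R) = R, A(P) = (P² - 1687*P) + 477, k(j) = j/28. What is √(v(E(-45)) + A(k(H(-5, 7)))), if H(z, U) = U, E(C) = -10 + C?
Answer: √5/4 ≈ 0.55902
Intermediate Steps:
k(j) = j/28 (k(j) = j*(1/28) = j/28)
A(P) = 477 + P² - 1687*P
√(v(E(-45)) + A(k(H(-5, 7)))) = √((-10 - 45) + (477 + ((1/28)*7)² - 241*7/4)) = √(-55 + (477 + (¼)² - 1687*¼)) = √(-55 + (477 + 1/16 - 1687/4)) = √(-55 + 885/16) = √(5/16) = √5/4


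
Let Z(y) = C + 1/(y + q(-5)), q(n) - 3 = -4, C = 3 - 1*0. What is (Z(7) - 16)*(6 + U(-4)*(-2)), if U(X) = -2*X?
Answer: 385/3 ≈ 128.33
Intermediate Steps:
C = 3 (C = 3 + 0 = 3)
q(n) = -1 (q(n) = 3 - 4 = -1)
Z(y) = 3 + 1/(-1 + y) (Z(y) = 3 + 1/(y - 1) = 3 + 1/(-1 + y))
(Z(7) - 16)*(6 + U(-4)*(-2)) = ((-2 + 3*7)/(-1 + 7) - 16)*(6 - 2*(-4)*(-2)) = ((-2 + 21)/6 - 16)*(6 + 8*(-2)) = ((⅙)*19 - 16)*(6 - 16) = (19/6 - 16)*(-10) = -77/6*(-10) = 385/3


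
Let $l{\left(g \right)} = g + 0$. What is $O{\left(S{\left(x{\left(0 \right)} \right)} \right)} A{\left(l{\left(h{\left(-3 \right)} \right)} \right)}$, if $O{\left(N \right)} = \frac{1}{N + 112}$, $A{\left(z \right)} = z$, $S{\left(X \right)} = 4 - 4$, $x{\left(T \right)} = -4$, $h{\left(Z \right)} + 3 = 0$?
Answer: $- \frac{3}{112} \approx -0.026786$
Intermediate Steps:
$h{\left(Z \right)} = -3$ ($h{\left(Z \right)} = -3 + 0 = -3$)
$l{\left(g \right)} = g$
$S{\left(X \right)} = 0$ ($S{\left(X \right)} = 4 - 4 = 0$)
$O{\left(N \right)} = \frac{1}{112 + N}$
$O{\left(S{\left(x{\left(0 \right)} \right)} \right)} A{\left(l{\left(h{\left(-3 \right)} \right)} \right)} = \frac{1}{112 + 0} \left(-3\right) = \frac{1}{112} \left(-3\right) = - \frac{3}{112}$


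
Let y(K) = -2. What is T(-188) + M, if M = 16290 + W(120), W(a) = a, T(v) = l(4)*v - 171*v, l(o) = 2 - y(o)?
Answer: 47806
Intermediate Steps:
l(o) = 4 (l(o) = 2 - 1*(-2) = 2 + 2 = 4)
T(v) = -167*v (T(v) = 4*v - 171*v = -167*v)
M = 16410 (M = 16290 + 120 = 16410)
T(-188) + M = -167*(-188) + 16410 = 31396 + 16410 = 47806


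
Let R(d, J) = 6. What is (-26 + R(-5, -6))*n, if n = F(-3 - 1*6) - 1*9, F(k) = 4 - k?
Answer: -80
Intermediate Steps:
n = 4 (n = (4 - (-3 - 1*6)) - 1*9 = (4 - (-3 - 6)) - 9 = (4 - 1*(-9)) - 9 = (4 + 9) - 9 = 13 - 9 = 4)
(-26 + R(-5, -6))*n = (-26 + 6)*4 = -20*4 = -80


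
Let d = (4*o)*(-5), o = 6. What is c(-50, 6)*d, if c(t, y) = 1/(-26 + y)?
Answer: 6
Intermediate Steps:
d = -120 (d = (4*6)*(-5) = 24*(-5) = -120)
c(-50, 6)*d = -120/(-26 + 6) = -120/(-20) = -1/20*(-120) = 6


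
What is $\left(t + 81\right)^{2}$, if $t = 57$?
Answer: $19044$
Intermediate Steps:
$\left(t + 81\right)^{2} = \left(57 + 81\right)^{2} = 138^{2} = 19044$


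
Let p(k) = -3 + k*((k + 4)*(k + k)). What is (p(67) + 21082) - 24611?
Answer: 633906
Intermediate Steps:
p(k) = -3 + 2*k**2*(4 + k) (p(k) = -3 + k*((4 + k)*(2*k)) = -3 + k*(2*k*(4 + k)) = -3 + 2*k**2*(4 + k))
(p(67) + 21082) - 24611 = ((-3 + 2*67**3 + 8*67**2) + 21082) - 24611 = ((-3 + 2*300763 + 8*4489) + 21082) - 24611 = ((-3 + 601526 + 35912) + 21082) - 24611 = (637435 + 21082) - 24611 = 658517 - 24611 = 633906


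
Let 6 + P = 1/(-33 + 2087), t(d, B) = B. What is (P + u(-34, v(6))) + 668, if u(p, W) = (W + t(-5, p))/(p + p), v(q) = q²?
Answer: 11557353/17459 ≈ 661.97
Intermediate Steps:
P = -12323/2054 (P = -6 + 1/(-33 + 2087) = -6 + 1/2054 = -12323/2054 ≈ -5.9995)
u(p, W) = (W + p)/(2*p) (u(p, W) = (W + p)/(p + p) = (W + p)/((2*p)) = (W + p)*(1/(2*p)) = (W + p)/(2*p))
(P + u(-34, v(6))) + 668 = (-12323/2054 + (½)*(6² - 34)/(-34)) + 668 = (-12323/2054 + (½)*(-1/34)*(36 - 34)) + 668 = (-12323/2054 + (½)*(-1/34)*2) + 668 = (-12323/2054 - 1/34) + 668 = -105259/17459 + 668 = 11557353/17459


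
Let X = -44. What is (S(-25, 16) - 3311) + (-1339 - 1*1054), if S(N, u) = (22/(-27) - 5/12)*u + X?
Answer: -155728/27 ≈ -5767.7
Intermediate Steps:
S(N, u) = -44 - 133*u/108 (S(N, u) = (22/(-27) - 5/12)*u - 44 = (22*(-1/27) - 5*1/12)*u - 44 = (-22/27 - 5/12)*u - 44 = -133*u/108 - 44 = -44 - 133*u/108)
(S(-25, 16) - 3311) + (-1339 - 1*1054) = ((-44 - 133/108*16) - 3311) + (-1339 - 1*1054) = ((-44 - 532/27) - 3311) + (-1339 - 1054) = (-1720/27 - 3311) - 2393 = -91117/27 - 2393 = -155728/27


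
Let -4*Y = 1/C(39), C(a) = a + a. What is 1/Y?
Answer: -312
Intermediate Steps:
C(a) = 2*a
Y = -1/312 (Y = -1/(4*(2*39)) = -¼/78 = -¼*1/78 = -1/312 ≈ -0.0032051)
1/Y = 1/(-1/312) = -312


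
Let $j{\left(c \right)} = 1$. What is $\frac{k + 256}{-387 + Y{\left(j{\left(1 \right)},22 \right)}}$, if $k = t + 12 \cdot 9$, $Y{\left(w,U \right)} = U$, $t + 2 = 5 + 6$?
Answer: $- \frac{373}{365} \approx -1.0219$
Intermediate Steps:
$t = 9$ ($t = -2 + \left(5 + 6\right) = -2 + 11 = 9$)
$k = 117$ ($k = 9 + 12 \cdot 9 = 9 + 108 = 117$)
$\frac{k + 256}{-387 + Y{\left(j{\left(1 \right)},22 \right)}} = \frac{117 + 256}{-387 + 22} = \frac{373}{-365} = 373 \left(- \frac{1}{365}\right) = - \frac{373}{365}$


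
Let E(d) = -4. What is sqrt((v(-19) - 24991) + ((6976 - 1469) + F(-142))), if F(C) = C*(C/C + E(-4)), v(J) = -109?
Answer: I*sqrt(19167) ≈ 138.44*I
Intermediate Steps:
F(C) = -3*C (F(C) = C*(C/C - 4) = C*(1 - 4) = C*(-3) = -3*C)
sqrt((v(-19) - 24991) + ((6976 - 1469) + F(-142))) = sqrt((-109 - 24991) + ((6976 - 1469) - 3*(-142))) = sqrt(-25100 + (5507 + 426)) = sqrt(-25100 + 5933) = sqrt(-19167) = I*sqrt(19167)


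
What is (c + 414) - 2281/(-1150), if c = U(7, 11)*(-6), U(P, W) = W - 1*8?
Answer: 457681/1150 ≈ 397.98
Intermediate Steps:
U(P, W) = -8 + W (U(P, W) = W - 8 = -8 + W)
c = -18 (c = (-8 + 11)*(-6) = 3*(-6) = -18)
(c + 414) - 2281/(-1150) = (-18 + 414) - 2281/(-1150) = 396 - 2281*(-1/1150) = 396 + 2281/1150 = 457681/1150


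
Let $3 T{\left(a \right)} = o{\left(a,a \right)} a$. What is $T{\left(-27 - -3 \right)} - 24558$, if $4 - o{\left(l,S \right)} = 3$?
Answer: $-24566$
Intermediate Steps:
$o{\left(l,S \right)} = 1$ ($o{\left(l,S \right)} = 4 - 3 = 1$)
$T{\left(a \right)} = \frac{a}{3}$ ($T{\left(a \right)} = \frac{1 a}{3} = \frac{a}{3}$)
$T{\left(-27 - -3 \right)} - 24558 = \frac{-27 - -3}{3} - 24558 = \frac{-27 + 3}{3} - 24558 = \frac{1}{3} \left(-24\right) - 24558 = -8 - 24558 = -24566$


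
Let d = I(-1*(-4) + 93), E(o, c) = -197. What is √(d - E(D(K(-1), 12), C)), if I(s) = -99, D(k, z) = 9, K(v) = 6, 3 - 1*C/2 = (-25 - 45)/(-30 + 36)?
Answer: 7*√2 ≈ 9.8995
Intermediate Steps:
C = 88/3 (C = 6 - 2*(-25 - 45)/(-30 + 36) = 6 - (-140)/6 = 6 - 2*(-35/3) = 6 + 70/3 = 88/3 ≈ 29.333)
d = -99
√(d - E(D(K(-1), 12), C)) = √(-99 - 1*(-197)) = √(-99 + 197) = √98 = 7*√2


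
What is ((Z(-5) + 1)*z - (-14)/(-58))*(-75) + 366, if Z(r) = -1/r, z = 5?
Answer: -1911/29 ≈ -65.896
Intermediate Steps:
((Z(-5) + 1)*z - (-14)/(-58))*(-75) + 366 = ((-1/(-5) + 1)*5 - (-14)/(-58))*(-75) + 366 = ((-1*(-⅕) + 1)*5 - (-14)*(-1)/58)*(-75) + 366 = ((⅕ + 1)*5 - 1*7/29)*(-75) + 366 = ((6/5)*5 - 7/29)*(-75) + 366 = (6 - 7/29)*(-75) + 366 = (167/29)*(-75) + 366 = -12525/29 + 366 = -1911/29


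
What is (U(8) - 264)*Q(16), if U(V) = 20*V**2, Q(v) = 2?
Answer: 2032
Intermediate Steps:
(U(8) - 264)*Q(16) = (20*8**2 - 264)*2 = (20*64 - 264)*2 = (1280 - 264)*2 = 1016*2 = 2032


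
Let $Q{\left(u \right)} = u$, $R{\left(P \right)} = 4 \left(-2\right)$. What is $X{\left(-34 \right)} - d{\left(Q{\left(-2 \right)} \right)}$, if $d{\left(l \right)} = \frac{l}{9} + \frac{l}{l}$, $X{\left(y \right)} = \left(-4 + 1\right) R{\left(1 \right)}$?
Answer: $\frac{209}{9} \approx 23.222$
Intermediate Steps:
$R{\left(P \right)} = -8$
$X{\left(y \right)} = 24$ ($X{\left(y \right)} = \left(-4 + 1\right) \left(-8\right) = \left(-3\right) \left(-8\right) = 24$)
$d{\left(l \right)} = 1 + \frac{l}{9}$ ($d{\left(l \right)} = l \frac{1}{9} + 1 = \frac{l}{9} + 1 = 1 + \frac{l}{9}$)
$X{\left(-34 \right)} - d{\left(Q{\left(-2 \right)} \right)} = 24 - \left(1 + \frac{1}{9} \left(-2\right)\right) = 24 - \left(1 - \frac{2}{9}\right) = 24 - \frac{7}{9} = \frac{209}{9}$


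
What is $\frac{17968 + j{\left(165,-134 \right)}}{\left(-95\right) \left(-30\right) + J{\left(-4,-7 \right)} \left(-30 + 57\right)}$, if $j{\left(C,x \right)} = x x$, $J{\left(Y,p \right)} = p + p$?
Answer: $\frac{8981}{618} \approx 14.532$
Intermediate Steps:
$J{\left(Y,p \right)} = 2 p$
$j{\left(C,x \right)} = x^{2}$
$\frac{17968 + j{\left(165,-134 \right)}}{\left(-95\right) \left(-30\right) + J{\left(-4,-7 \right)} \left(-30 + 57\right)} = \frac{17968 + \left(-134\right)^{2}}{\left(-95\right) \left(-30\right) + 2 \left(-7\right) \left(-30 + 57\right)} = \frac{17968 + 17956}{2850 - 378} = \frac{35924}{2850 - 378} = \frac{35924}{2472} = 35924 \cdot \frac{1}{2472} = \frac{8981}{618}$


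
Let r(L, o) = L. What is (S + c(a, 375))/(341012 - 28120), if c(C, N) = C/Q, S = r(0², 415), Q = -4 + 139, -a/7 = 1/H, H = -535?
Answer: 7/22598624700 ≈ 3.0975e-10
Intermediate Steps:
a = 7/535 (a = -7/(-535) = -7*(-1/535) = 7/535 ≈ 0.013084)
Q = 135
S = 0 (S = 0² = 0)
c(C, N) = C/135
(S + c(a, 375))/(341012 - 28120) = (0 + (1/135)*(7/535))/(341012 - 28120) = (0 + 7/72225)/312892 = (7/72225)*(1/312892) = 7/22598624700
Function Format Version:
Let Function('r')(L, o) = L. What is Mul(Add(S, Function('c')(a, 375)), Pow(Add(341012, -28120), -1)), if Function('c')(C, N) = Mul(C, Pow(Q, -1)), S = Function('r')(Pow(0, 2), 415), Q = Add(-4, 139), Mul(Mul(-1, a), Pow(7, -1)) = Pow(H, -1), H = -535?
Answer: Rational(7, 22598624700) ≈ 3.0975e-10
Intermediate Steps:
a = Rational(7, 535) (a = Mul(-7, Pow(-535, -1)) = Mul(-7, Rational(-1, 535)) = Rational(7, 535) ≈ 0.013084)
Q = 135
S = 0 (S = Pow(0, 2) = 0)
Function('c')(C, N) = Mul(Rational(1, 135), C) (Function('c')(C, N) = Mul(C, Pow(135, -1)) = Mul(C, Rational(1, 135)) = Mul(Rational(1, 135), C))
Mul(Add(S, Function('c')(a, 375)), Pow(Add(341012, -28120), -1)) = Mul(Add(0, Mul(Rational(1, 135), Rational(7, 535))), Pow(Add(341012, -28120), -1)) = Mul(Add(0, Rational(7, 72225)), Pow(312892, -1)) = Mul(Rational(7, 72225), Rational(1, 312892)) = Rational(7, 22598624700)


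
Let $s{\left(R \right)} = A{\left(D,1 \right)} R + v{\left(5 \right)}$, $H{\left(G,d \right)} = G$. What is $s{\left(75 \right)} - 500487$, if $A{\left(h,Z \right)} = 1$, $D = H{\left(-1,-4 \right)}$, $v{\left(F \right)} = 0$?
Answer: $-500412$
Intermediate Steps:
$D = -1$
$s{\left(R \right)} = R$ ($s{\left(R \right)} = 1 R + 0 = R + 0 = R$)
$s{\left(75 \right)} - 500487 = 75 - 500487 = -500412$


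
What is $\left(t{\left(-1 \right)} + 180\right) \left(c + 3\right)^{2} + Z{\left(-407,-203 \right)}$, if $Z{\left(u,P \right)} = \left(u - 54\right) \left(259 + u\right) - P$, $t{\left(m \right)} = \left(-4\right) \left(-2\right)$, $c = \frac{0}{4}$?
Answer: $70123$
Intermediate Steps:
$c = 0$ ($c = 0 \cdot \frac{1}{4} = 0$)
$t{\left(m \right)} = 8$
$Z{\left(u,P \right)} = - P + \left(-54 + u\right) \left(259 + u\right)$ ($Z{\left(u,P \right)} = \left(-54 + u\right) \left(259 + u\right) - P = - P + \left(-54 + u\right) \left(259 + u\right)$)
$\left(t{\left(-1 \right)} + 180\right) \left(c + 3\right)^{2} + Z{\left(-407,-203 \right)} = \left(8 + 180\right) \left(0 + 3\right)^{2} + \left(-13986 + \left(-407\right)^{2} - -203 + 205 \left(-407\right)\right) = 188 \cdot 3^{2} + \left(-13986 + 165649 + 203 - 83435\right) = 188 \cdot 9 + 68431 = 1692 + 68431 = 70123$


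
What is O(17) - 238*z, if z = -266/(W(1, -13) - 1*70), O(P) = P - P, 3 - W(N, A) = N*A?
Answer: -31654/27 ≈ -1172.4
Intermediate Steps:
W(N, A) = 3 - A*N (W(N, A) = 3 - N*A = 3 - A*N)
O(P) = 0
z = 133/27 (z = -266/((3 - 1*(-13)*1) - 1*70) = -266/((3 + 13) - 70) = -266/(16 - 70) = -266/(-54) = -266*(-1/54) = 133/27 ≈ 4.9259)
O(17) - 238*z = 0 - 238*133/27 = 0 - 31654/27 = -31654/27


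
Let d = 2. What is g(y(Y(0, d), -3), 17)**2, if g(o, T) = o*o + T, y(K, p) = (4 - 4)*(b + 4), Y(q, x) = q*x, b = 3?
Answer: 289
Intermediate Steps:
y(K, p) = 0 (y(K, p) = (4 - 4)*(3 + 4) = 0*7 = 0)
g(o, T) = T + o**2 (g(o, T) = o**2 + T = T + o**2)
g(y(Y(0, d), -3), 17)**2 = (17 + 0**2)**2 = (17 + 0)**2 = 17**2 = 289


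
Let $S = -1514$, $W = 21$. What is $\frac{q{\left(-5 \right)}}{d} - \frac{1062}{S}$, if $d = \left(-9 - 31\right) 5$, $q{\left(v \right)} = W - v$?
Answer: $\frac{43259}{75700} \approx 0.57145$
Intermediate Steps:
$q{\left(v \right)} = 21 - v$
$d = -200$ ($d = \left(-40\right) 5 = -200$)
$\frac{q{\left(-5 \right)}}{d} - \frac{1062}{S} = \frac{21 - -5}{-200} - \frac{1062}{-1514} = \left(21 + 5\right) \left(- \frac{1}{200}\right) - - \frac{531}{757} = 26 \left(- \frac{1}{200}\right) + \frac{531}{757} = - \frac{13}{100} + \frac{531}{757} = \frac{43259}{75700}$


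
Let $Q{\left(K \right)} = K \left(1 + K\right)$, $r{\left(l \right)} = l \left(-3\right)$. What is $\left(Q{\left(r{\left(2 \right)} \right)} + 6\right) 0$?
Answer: $0$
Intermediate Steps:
$r{\left(l \right)} = - 3 l$
$\left(Q{\left(r{\left(2 \right)} \right)} + 6\right) 0 = \left(\left(-3\right) 2 \left(1 - 6\right) + 6\right) 0 = \left(- 6 \left(1 - 6\right) + 6\right) 0 = \left(\left(-6\right) \left(-5\right) + 6\right) 0 = \left(30 + 6\right) 0 = 36 \cdot 0 = 0$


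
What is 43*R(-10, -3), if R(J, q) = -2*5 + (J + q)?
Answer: -989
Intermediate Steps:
R(J, q) = -10 + J + q (R(J, q) = -10 + (J + q) = -10 + J + q)
43*R(-10, -3) = 43*(-10 - 10 - 3) = 43*(-23) = -989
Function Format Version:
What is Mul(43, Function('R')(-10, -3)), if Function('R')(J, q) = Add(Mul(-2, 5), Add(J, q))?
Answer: -989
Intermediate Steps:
Function('R')(J, q) = Add(-10, J, q) (Function('R')(J, q) = Add(-10, Add(J, q)) = Add(-10, J, q))
Mul(43, Function('R')(-10, -3)) = Mul(43, Add(-10, -10, -3)) = Mul(43, -23) = -989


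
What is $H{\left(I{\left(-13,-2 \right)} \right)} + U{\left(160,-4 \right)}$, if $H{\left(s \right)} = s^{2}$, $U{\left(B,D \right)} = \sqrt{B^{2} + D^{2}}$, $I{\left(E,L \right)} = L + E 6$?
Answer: $6400 + 4 \sqrt{1601} \approx 6560.0$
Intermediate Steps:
$I{\left(E,L \right)} = L + 6 E$
$H{\left(I{\left(-13,-2 \right)} \right)} + U{\left(160,-4 \right)} = \left(-2 + 6 \left(-13\right)\right)^{2} + \sqrt{160^{2} + \left(-4\right)^{2}} = \left(-2 - 78\right)^{2} + \sqrt{25600 + 16} = \left(-80\right)^{2} + \sqrt{25616} = 6400 + 4 \sqrt{1601}$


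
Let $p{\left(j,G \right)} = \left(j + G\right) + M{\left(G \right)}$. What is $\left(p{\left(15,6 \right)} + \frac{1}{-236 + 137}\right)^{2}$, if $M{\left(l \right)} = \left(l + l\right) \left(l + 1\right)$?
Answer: $\frac{108035236}{9801} \approx 11023.0$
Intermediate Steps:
$M{\left(l \right)} = 2 l \left(1 + l\right)$
$p{\left(j,G \right)} = G + j + 2 G \left(1 + G\right)$ ($p{\left(j,G \right)} = \left(j + G\right) + 2 G \left(1 + G\right) = \left(G + j\right) + 2 G \left(1 + G\right) = G + j + 2 G \left(1 + G\right)$)
$\left(p{\left(15,6 \right)} + \frac{1}{-236 + 137}\right)^{2} = \left(\left(6 + 15 + 2 \cdot 6 \left(1 + 6\right)\right) + \frac{1}{-236 + 137}\right)^{2} = \left(\left(6 + 15 + 2 \cdot 6 \cdot 7\right) + \frac{1}{-99}\right)^{2} = \left(\left(6 + 15 + 84\right) - \frac{1}{99}\right)^{2} = \left(105 - \frac{1}{99}\right)^{2} = \left(\frac{10394}{99}\right)^{2} = \frac{108035236}{9801}$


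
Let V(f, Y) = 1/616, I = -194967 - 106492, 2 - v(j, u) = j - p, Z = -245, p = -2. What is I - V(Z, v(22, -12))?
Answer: -185698745/616 ≈ -3.0146e+5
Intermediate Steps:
v(j, u) = -j (v(j, u) = 2 - (j - 1*(-2)) = 2 - (j + 2) = 2 - (2 + j) = 2 + (-2 - j) = -j)
I = -301459
V(f, Y) = 1/616
I - V(Z, v(22, -12)) = -301459 - 1*1/616 = -301459 - 1/616 = -185698745/616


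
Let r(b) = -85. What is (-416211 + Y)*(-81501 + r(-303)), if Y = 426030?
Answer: -801092934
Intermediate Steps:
(-416211 + Y)*(-81501 + r(-303)) = (-416211 + 426030)*(-81501 - 85) = 9819*(-81586) = -801092934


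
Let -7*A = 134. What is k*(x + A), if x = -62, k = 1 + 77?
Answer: -44304/7 ≈ -6329.1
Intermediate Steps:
k = 78
A = -134/7 (A = -⅐*134 = -134/7 ≈ -19.143)
k*(x + A) = 78*(-62 - 134/7) = 78*(-568/7) = -44304/7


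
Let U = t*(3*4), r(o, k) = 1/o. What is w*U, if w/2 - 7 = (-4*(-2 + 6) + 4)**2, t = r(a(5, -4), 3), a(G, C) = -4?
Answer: -906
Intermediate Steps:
t = -1/4 (t = 1/(-4) = -1/4 ≈ -0.25000)
w = 302 (w = 14 + 2*(-4*(-2 + 6) + 4)**2 = 14 + 2*(-4*4 + 4)**2 = 14 + 2*(-16 + 4)**2 = 14 + 2*(-12)**2 = 14 + 2*144 = 14 + 288 = 302)
U = -3 (U = -3*4/4 = -1/4*12 = -3)
w*U = 302*(-3) = -906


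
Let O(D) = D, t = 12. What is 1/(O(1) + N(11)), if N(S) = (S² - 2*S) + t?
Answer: 1/112 ≈ 0.0089286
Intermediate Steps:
N(S) = 12 + S² - 2*S (N(S) = (S² - 2*S) + 12 = 12 + S² - 2*S)
1/(O(1) + N(11)) = 1/(1 + (12 + 11² - 2*11)) = 1/(1 + (12 + 121 - 22)) = 1/(1 + 111) = 1/112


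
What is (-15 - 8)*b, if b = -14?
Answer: 322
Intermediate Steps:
(-15 - 8)*b = (-15 - 8)*(-14) = -23*(-14) = 322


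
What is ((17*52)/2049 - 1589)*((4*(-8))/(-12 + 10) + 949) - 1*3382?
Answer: -3147982523/2049 ≈ -1.5364e+6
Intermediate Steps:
((17*52)/2049 - 1589)*((4*(-8))/(-12 + 10) + 949) - 1*3382 = (884*(1/2049) - 1589)*(-32/(-2) + 949) - 3382 = (884/2049 - 1589)*(-32*(-½) + 949) - 3382 = -3254977*(16 + 949)/2049 - 3382 = -3254977/2049*965 - 3382 = -3141052805/2049 - 3382 = -3147982523/2049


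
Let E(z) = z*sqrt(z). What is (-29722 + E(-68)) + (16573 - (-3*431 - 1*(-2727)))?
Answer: -14583 - 136*I*sqrt(17) ≈ -14583.0 - 560.74*I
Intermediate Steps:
E(z) = z**(3/2)
(-29722 + E(-68)) + (16573 - (-3*431 - 1*(-2727))) = (-29722 + (-68)**(3/2)) + (16573 - (-3*431 - 1*(-2727))) = (-29722 - 136*I*sqrt(17)) + (16573 - (-1293 + 2727)) = (-29722 - 136*I*sqrt(17)) + (16573 - 1*1434) = (-29722 - 136*I*sqrt(17)) + (16573 - 1434) = (-29722 - 136*I*sqrt(17)) + 15139 = -14583 - 136*I*sqrt(17)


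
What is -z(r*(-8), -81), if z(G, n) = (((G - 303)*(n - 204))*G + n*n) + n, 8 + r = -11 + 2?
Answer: -6479400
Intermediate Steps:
r = -17 (r = -8 + (-11 + 2) = -8 - 9 = -17)
z(G, n) = n + n² + G*(-303 + G)*(-204 + n) (z(G, n) = (((-303 + G)*(-204 + n))*G + n²) + n = (G*(-303 + G)*(-204 + n) + n²) + n = (n² + G*(-303 + G)*(-204 + n)) + n = n + n² + G*(-303 + G)*(-204 + n))
-z(r*(-8), -81) = -(-81 + (-81)² - 204*(-17*(-8))² + 61812*(-17*(-8)) - 81*(-17*(-8))² - 303*(-17*(-8))*(-81)) = -(-81 + 6561 - 204*136² + 61812*136 - 81*136² - 303*136*(-81)) = -(-81 + 6561 - 204*18496 + 8406432 - 81*18496 + 3337848) = -(-81 + 6561 - 3773184 + 8406432 - 1498176 + 3337848) = -1*6479400 = -6479400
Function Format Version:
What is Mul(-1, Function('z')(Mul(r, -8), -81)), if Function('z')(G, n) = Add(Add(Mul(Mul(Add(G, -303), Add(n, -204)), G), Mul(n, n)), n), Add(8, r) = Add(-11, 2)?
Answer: -6479400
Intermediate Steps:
r = -17 (r = Add(-8, Add(-11, 2)) = Add(-8, -9) = -17)
Function('z')(G, n) = Add(n, Pow(n, 2), Mul(G, Add(-303, G), Add(-204, n))) (Function('z')(G, n) = Add(Add(Mul(Mul(Add(-303, G), Add(-204, n)), G), Pow(n, 2)), n) = Add(Add(Mul(G, Add(-303, G), Add(-204, n)), Pow(n, 2)), n) = Add(Add(Pow(n, 2), Mul(G, Add(-303, G), Add(-204, n))), n) = Add(n, Pow(n, 2), Mul(G, Add(-303, G), Add(-204, n))))
Mul(-1, Function('z')(Mul(r, -8), -81)) = Mul(-1, Add(-81, Pow(-81, 2), Mul(-204, Pow(Mul(-17, -8), 2)), Mul(61812, Mul(-17, -8)), Mul(-81, Pow(Mul(-17, -8), 2)), Mul(-303, Mul(-17, -8), -81))) = Mul(-1, Add(-81, 6561, Mul(-204, Pow(136, 2)), Mul(61812, 136), Mul(-81, Pow(136, 2)), Mul(-303, 136, -81))) = Mul(-1, Add(-81, 6561, Mul(-204, 18496), 8406432, Mul(-81, 18496), 3337848)) = Mul(-1, Add(-81, 6561, -3773184, 8406432, -1498176, 3337848)) = Mul(-1, 6479400) = -6479400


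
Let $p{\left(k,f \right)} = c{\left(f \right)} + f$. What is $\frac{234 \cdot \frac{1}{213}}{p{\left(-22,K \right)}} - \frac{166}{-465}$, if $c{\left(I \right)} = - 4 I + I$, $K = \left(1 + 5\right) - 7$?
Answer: $\frac{29921}{33015} \approx 0.90629$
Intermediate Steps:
$K = -1$ ($K = 6 - 7 = -1$)
$c{\left(I \right)} = - 3 I$
$p{\left(k,f \right)} = - 2 f$ ($p{\left(k,f \right)} = - 3 f + f = - 2 f$)
$\frac{234 \cdot \frac{1}{213}}{p{\left(-22,K \right)}} - \frac{166}{-465} = \frac{234 \cdot \frac{1}{213}}{\left(-2\right) \left(-1\right)} - \frac{166}{-465} = \frac{234 \cdot \frac{1}{213}}{2} - - \frac{166}{465} = \frac{78}{71} \cdot \frac{1}{2} + \frac{166}{465} = \frac{39}{71} + \frac{166}{465} = \frac{29921}{33015}$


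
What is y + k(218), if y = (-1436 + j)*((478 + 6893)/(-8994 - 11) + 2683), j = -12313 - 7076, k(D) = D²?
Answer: -100511837536/1801 ≈ -5.5809e+7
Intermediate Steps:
j = -19389
y = -100597428260/1801 (y = (-1436 - 19389)*((478 + 6893)/(-8994 - 11) + 2683) = -20825*(7371/(-9005) + 2683) = -20825*(7371*(-1/9005) + 2683) = -20825*(-7371/9005 + 2683) = -20825*24153044/9005 = -100597428260/1801 ≈ -5.5856e+7)
y + k(218) = -100597428260/1801 + 218² = -100597428260/1801 + 47524 = -100511837536/1801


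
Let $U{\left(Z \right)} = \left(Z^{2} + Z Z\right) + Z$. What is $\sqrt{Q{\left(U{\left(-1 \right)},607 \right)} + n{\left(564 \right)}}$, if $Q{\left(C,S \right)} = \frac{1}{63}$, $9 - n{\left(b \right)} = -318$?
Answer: $\frac{\sqrt{144214}}{21} \approx 18.084$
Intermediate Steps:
$U{\left(Z \right)} = Z + 2 Z^{2}$ ($U{\left(Z \right)} = \left(Z^{2} + Z^{2}\right) + Z = 2 Z^{2} + Z = Z + 2 Z^{2}$)
$n{\left(b \right)} = 327$ ($n{\left(b \right)} = 9 - -318 = 9 + 318 = 327$)
$Q{\left(C,S \right)} = \frac{1}{63}$
$\sqrt{Q{\left(U{\left(-1 \right)},607 \right)} + n{\left(564 \right)}} = \sqrt{\frac{1}{63} + 327} = \sqrt{\frac{20602}{63}} = \frac{\sqrt{144214}}{21}$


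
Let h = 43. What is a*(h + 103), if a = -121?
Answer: -17666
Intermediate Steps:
a*(h + 103) = -121*(43 + 103) = -121*146 = -17666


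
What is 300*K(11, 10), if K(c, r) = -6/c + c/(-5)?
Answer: -9060/11 ≈ -823.64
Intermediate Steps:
K(c, r) = -6/c - c/5 (K(c, r) = -6/c + c*(-1/5) = -6/c - c/5)
300*K(11, 10) = 300*(-6/11 - 1/5*11) = 300*(-6*1/11 - 11/5) = 300*(-6/11 - 11/5) = 300*(-151/55) = -9060/11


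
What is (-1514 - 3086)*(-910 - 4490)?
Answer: 24840000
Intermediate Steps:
(-1514 - 3086)*(-910 - 4490) = -4600*(-5400) = 24840000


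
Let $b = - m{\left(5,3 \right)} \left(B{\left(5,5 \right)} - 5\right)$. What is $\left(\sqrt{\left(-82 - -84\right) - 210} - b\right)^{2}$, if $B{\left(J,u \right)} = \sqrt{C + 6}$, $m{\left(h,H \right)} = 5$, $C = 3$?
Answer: $-108 - 80 i \sqrt{13} \approx -108.0 - 288.44 i$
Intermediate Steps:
$B{\left(J,u \right)} = 3$ ($B{\left(J,u \right)} = \sqrt{3 + 6} = \sqrt{9} = 3$)
$b = 10$ ($b = \left(-1\right) 5 \left(3 - 5\right) = \left(-5\right) \left(-2\right) = 10$)
$\left(\sqrt{\left(-82 - -84\right) - 210} - b\right)^{2} = \left(\sqrt{\left(-82 - -84\right) - 210} - 10\right)^{2} = \left(\sqrt{\left(-82 + 84\right) - 210} - 10\right)^{2} = \left(\sqrt{2 - 210} - 10\right)^{2} = \left(\sqrt{-208} - 10\right)^{2} = \left(4 i \sqrt{13} - 10\right)^{2} = \left(-10 + 4 i \sqrt{13}\right)^{2}$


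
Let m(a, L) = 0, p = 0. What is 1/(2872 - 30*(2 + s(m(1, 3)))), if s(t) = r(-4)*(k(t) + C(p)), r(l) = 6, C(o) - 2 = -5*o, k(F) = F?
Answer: 1/2452 ≈ 0.00040783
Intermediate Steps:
C(o) = 2 - 5*o
s(t) = 12 + 6*t (s(t) = 6*(t + (2 - 5*0)) = 6*(t + (2 + 0)) = 6*(t + 2) = 6*(2 + t) = 12 + 6*t)
1/(2872 - 30*(2 + s(m(1, 3)))) = 1/(2872 - 30*(2 + (12 + 6*0))) = 1/(2872 - 30*(2 + (12 + 0))) = 1/(2872 - 30*(2 + 12)) = 1/(2872 - 30*14) = 1/(2872 - 420) = 1/2452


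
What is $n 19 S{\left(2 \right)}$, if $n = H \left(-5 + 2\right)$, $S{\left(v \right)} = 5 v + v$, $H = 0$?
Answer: $0$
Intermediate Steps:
$S{\left(v \right)} = 6 v$
$n = 0$ ($n = 0 \left(-5 + 2\right) = 0 \left(-3\right) = 0$)
$n 19 S{\left(2 \right)} = 0 \cdot 19 \cdot 6 \cdot 2 = 0 \cdot 12 = 0$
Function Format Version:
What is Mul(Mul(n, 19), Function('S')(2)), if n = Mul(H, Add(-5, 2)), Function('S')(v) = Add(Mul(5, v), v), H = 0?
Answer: 0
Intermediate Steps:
Function('S')(v) = Mul(6, v)
n = 0 (n = Mul(0, Add(-5, 2)) = Mul(0, -3) = 0)
Mul(Mul(n, 19), Function('S')(2)) = Mul(Mul(0, 19), Mul(6, 2)) = Mul(0, 12) = 0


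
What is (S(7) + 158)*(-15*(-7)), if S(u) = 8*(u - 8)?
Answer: 15750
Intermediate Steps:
S(u) = -64 + 8*u (S(u) = 8*(-8 + u) = -64 + 8*u)
(S(7) + 158)*(-15*(-7)) = ((-64 + 8*7) + 158)*(-15*(-7)) = ((-64 + 56) + 158)*105 = (-8 + 158)*105 = 150*105 = 15750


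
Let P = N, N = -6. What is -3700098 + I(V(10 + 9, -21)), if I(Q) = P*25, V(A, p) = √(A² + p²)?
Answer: -3700248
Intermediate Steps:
P = -6
I(Q) = -150 (I(Q) = -6*25 = -150)
-3700098 + I(V(10 + 9, -21)) = -3700098 - 150 = -3700248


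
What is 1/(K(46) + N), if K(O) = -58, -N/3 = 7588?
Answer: -1/22822 ≈ -4.3817e-5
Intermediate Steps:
N = -22764 (N = -3*7588 = -22764)
1/(K(46) + N) = 1/(-58 - 22764) = 1/(-22822) = -1/22822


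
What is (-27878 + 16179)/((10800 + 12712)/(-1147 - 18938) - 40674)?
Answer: 234974415/816960802 ≈ 0.28762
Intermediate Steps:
(-27878 + 16179)/((10800 + 12712)/(-1147 - 18938) - 40674) = -11699/(23512/(-20085) - 40674) = -11699/(23512*(-1/20085) - 40674) = -11699/(-23512/20085 - 40674) = -11699/(-816960802/20085) = -11699*(-20085/816960802) = 234974415/816960802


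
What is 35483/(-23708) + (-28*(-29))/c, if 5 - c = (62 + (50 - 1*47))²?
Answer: -42247289/25011940 ≈ -1.6891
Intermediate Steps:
c = -4220 (c = 5 - (62 + (50 - 1*47))² = 5 - (62 + (50 - 47))² = 5 - (62 + 3)² = 5 - 1*65² = 5 - 1*4225 = 5 - 4225 = -4220)
35483/(-23708) + (-28*(-29))/c = 35483/(-23708) - 28*(-29)/(-4220) = 35483*(-1/23708) + 812*(-1/4220) = -35483/23708 - 203/1055 = -42247289/25011940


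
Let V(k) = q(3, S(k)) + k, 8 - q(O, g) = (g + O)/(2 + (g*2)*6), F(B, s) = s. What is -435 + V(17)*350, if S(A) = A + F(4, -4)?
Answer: 654085/79 ≈ 8279.6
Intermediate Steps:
S(A) = -4 + A (S(A) = A - 4 = -4 + A)
q(O, g) = 8 - (O + g)/(2 + 12*g) (q(O, g) = 8 - (g + O)/(2 + (g*2)*6) = 8 - (O + g)/(2 + (2*g)*6) = 8 - (O + g)/(2 + 12*g))
V(k) = k + (-367 + 95*k)/(2*(-23 + 6*k)) (V(k) = (16 - 1*3 + 95*(-4 + k))/(2*(1 + 6*(-4 + k))) + k = (16 - 3 + (-380 + 95*k))/(2*(1 + (-24 + 6*k))) + k = (-367 + 95*k)/(2*(-23 + 6*k)) + k = k + (-367 + 95*k)/(2*(-23 + 6*k)))
-435 + V(17)*350 = -435 + ((-367 + 12*17**2 + 49*17)/(2*(-23 + 6*17)))*350 = -435 + ((-367 + 12*289 + 833)/(2*(-23 + 102)))*350 = -435 + ((1/2)*(-367 + 3468 + 833)/79)*350 = -435 + ((1/2)*(1/79)*3934)*350 = -435 + (1967/79)*350 = -435 + 688450/79 = 654085/79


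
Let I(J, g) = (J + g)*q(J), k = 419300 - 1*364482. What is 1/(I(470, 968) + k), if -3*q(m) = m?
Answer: -3/511406 ≈ -5.8662e-6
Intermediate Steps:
q(m) = -m/3
k = 54818 (k = 419300 - 364482 = 54818)
I(J, g) = -J*(J + g)/3 (I(J, g) = (J + g)*(-J/3) = -J*(J + g)/3)
1/(I(470, 968) + k) = 1/(-1/3*470*(470 + 968) + 54818) = 1/(-1/3*470*1438 + 54818) = 1/(-675860/3 + 54818) = 1/(-511406/3) = -3/511406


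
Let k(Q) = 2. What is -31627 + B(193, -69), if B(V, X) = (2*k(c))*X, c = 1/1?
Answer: -31903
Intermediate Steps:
c = 1
B(V, X) = 4*X (B(V, X) = (2*2)*X = 4*X)
-31627 + B(193, -69) = -31627 + 4*(-69) = -31627 - 276 = -31903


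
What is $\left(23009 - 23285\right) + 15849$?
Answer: $15573$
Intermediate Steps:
$\left(23009 - 23285\right) + 15849 = -276 + 15849 = 15573$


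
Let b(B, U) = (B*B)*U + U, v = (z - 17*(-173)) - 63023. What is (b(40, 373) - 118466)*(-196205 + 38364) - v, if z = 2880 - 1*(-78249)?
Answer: -75559612634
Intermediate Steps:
z = 81129 (z = 2880 + 78249 = 81129)
v = 21047 (v = (81129 - 17*(-173)) - 63023 = (81129 + 2941) - 63023 = 84070 - 63023 = 21047)
b(B, U) = U + U*B² (b(B, U) = B²*U + U = U*B² + U = U + U*B²)
(b(40, 373) - 118466)*(-196205 + 38364) - v = (373*(1 + 40²) - 118466)*(-196205 + 38364) - 1*21047 = (373*(1 + 1600) - 118466)*(-157841) - 21047 = (373*1601 - 118466)*(-157841) - 21047 = (597173 - 118466)*(-157841) - 21047 = 478707*(-157841) - 21047 = -75559591587 - 21047 = -75559612634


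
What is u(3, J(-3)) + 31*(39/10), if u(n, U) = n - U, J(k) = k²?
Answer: 1149/10 ≈ 114.90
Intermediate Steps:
u(3, J(-3)) + 31*(39/10) = (3 - 1*(-3)²) + 31*(39/10) = (3 - 1*9) + 31*(39*(⅒)) = (3 - 9) + 31*(39/10) = -6 + 1209/10 = 1149/10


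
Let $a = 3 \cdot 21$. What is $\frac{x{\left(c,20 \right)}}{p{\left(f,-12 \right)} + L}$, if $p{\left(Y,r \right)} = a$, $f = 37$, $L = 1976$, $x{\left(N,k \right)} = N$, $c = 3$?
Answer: $\frac{3}{2039} \approx 0.0014713$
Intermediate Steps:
$a = 63$
$p{\left(Y,r \right)} = 63$
$\frac{x{\left(c,20 \right)}}{p{\left(f,-12 \right)} + L} = \frac{1}{63 + 1976} \cdot 3 = \frac{1}{2039} \cdot 3 = \frac{3}{2039}$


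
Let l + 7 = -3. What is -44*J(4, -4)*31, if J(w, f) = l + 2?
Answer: 10912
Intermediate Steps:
l = -10 (l = -7 - 3 = -10)
J(w, f) = -8 (J(w, f) = -10 + 2 = -8)
-44*J(4, -4)*31 = -44*(-8)*31 = 352*31 = 10912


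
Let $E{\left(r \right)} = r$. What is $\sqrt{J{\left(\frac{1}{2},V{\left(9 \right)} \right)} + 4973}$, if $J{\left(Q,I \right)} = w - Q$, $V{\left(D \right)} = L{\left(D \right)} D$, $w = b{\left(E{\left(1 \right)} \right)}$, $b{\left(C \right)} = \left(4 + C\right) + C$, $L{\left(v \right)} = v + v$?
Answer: $\frac{\sqrt{19914}}{2} \approx 70.558$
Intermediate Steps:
$L{\left(v \right)} = 2 v$
$b{\left(C \right)} = 4 + 2 C$
$w = 6$ ($w = 4 + 2 \cdot 1 = 4 + 2 = 6$)
$V{\left(D \right)} = 2 D^{2}$ ($V{\left(D \right)} = 2 D D = 2 D^{2}$)
$J{\left(Q,I \right)} = 6 - Q$
$\sqrt{J{\left(\frac{1}{2},V{\left(9 \right)} \right)} + 4973} = \sqrt{\left(6 - \frac{1}{2}\right) + 4973} = \sqrt{\frac{11}{2} + 4973} = \sqrt{\frac{9957}{2}} = \frac{\sqrt{19914}}{2}$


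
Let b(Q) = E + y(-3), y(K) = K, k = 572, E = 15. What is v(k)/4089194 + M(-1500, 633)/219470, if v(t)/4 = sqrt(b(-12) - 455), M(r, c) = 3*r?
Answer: -450/21947 + 2*I*sqrt(443)/2044597 ≈ -0.020504 + 2.0588e-5*I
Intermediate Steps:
b(Q) = 12 (b(Q) = 15 - 3 = 12)
v(t) = 4*I*sqrt(443) (v(t) = 4*sqrt(12 - 455) = 4*sqrt(-443) = 4*(I*sqrt(443)) = 4*I*sqrt(443))
v(k)/4089194 + M(-1500, 633)/219470 = (4*I*sqrt(443))/4089194 + (3*(-1500))/219470 = (4*I*sqrt(443))*(1/4089194) - 4500*1/219470 = 2*I*sqrt(443)/2044597 - 450/21947 = -450/21947 + 2*I*sqrt(443)/2044597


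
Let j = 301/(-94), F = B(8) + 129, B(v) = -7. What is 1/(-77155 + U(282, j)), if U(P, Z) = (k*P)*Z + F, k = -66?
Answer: -1/17435 ≈ -5.7356e-5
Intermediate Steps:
F = 122 (F = -7 + 129 = 122)
j = -301/94 (j = 301*(-1/94) = -301/94 ≈ -3.2021)
U(P, Z) = 122 - 66*P*Z (U(P, Z) = (-66*P)*Z + 122 = -66*P*Z + 122 = 122 - 66*P*Z)
1/(-77155 + U(282, j)) = 1/(-77155 + (122 - 66*282*(-301/94))) = 1/(-77155 + (122 + 59598)) = 1/(-77155 + 59720) = 1/(-17435) = -1/17435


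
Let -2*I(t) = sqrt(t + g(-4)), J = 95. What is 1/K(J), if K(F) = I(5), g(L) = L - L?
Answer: -2*sqrt(5)/5 ≈ -0.89443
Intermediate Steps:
g(L) = 0
I(t) = -sqrt(t)/2 (I(t) = -sqrt(t + 0)/2 = -sqrt(t)/2)
K(F) = -sqrt(5)/2
1/K(J) = 1/(-sqrt(5)/2) = -2*sqrt(5)/5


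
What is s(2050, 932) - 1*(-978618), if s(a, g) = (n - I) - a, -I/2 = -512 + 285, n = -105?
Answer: 976009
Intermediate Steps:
I = 454 (I = -2*(-512 + 285) = -2*(-227) = 454)
s(a, g) = -559 - a (s(a, g) = (-105 - 1*454) - a = (-105 - 454) - a = -559 - a)
s(2050, 932) - 1*(-978618) = (-559 - 1*2050) - 1*(-978618) = (-559 - 2050) + 978618 = -2609 + 978618 = 976009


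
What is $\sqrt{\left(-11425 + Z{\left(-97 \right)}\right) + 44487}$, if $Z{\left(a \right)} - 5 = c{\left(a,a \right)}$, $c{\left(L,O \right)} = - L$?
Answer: $2 \sqrt{8291} \approx 182.11$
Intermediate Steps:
$Z{\left(a \right)} = 5 - a$
$\sqrt{\left(-11425 + Z{\left(-97 \right)}\right) + 44487} = \sqrt{\left(-11425 + \left(5 - -97\right)\right) + 44487} = \sqrt{\left(-11425 + \left(5 + 97\right)\right) + 44487} = \sqrt{\left(-11425 + 102\right) + 44487} = \sqrt{-11323 + 44487} = \sqrt{33164} = 2 \sqrt{8291}$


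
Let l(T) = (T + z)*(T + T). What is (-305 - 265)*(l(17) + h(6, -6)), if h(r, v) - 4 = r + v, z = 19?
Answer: -699960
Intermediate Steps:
l(T) = 2*T*(19 + T) (l(T) = (T + 19)*(T + T) = (19 + T)*(2*T) = 2*T*(19 + T))
h(r, v) = 4 + r + v (h(r, v) = 4 + (r + v) = 4 + r + v)
(-305 - 265)*(l(17) + h(6, -6)) = (-305 - 265)*(2*17*(19 + 17) + (4 + 6 - 6)) = -570*(2*17*36 + 4) = -570*(1224 + 4) = -570*1228 = -699960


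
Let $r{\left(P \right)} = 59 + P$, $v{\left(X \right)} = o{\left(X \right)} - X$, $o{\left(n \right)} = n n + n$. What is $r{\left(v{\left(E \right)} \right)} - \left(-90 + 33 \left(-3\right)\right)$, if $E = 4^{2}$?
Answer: $504$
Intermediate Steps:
$o{\left(n \right)} = n + n^{2}$ ($o{\left(n \right)} = n^{2} + n = n + n^{2}$)
$E = 16$
$v{\left(X \right)} = - X + X \left(1 + X\right)$ ($v{\left(X \right)} = X \left(1 + X\right) - X = - X + X \left(1 + X\right)$)
$r{\left(v{\left(E \right)} \right)} - \left(-90 + 33 \left(-3\right)\right) = \left(59 + 16^{2}\right) - \left(-90 + 33 \left(-3\right)\right) = \left(59 + 256\right) - \left(-90 - 99\right) = 315 - -189 = 315 + 189 = 504$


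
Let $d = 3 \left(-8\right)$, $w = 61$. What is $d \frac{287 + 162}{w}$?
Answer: $- \frac{10776}{61} \approx -176.66$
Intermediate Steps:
$d = -24$
$d \frac{287 + 162}{w} = - 24 \frac{287 + 162}{61} = - 24 \cdot 449 \cdot \frac{1}{61} = \left(-24\right) \frac{449}{61} = - \frac{10776}{61}$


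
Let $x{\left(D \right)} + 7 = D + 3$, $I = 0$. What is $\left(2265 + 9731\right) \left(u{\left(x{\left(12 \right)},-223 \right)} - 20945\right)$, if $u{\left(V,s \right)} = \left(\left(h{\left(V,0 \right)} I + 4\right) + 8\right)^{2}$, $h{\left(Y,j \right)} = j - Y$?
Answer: $-249528796$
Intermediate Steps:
$x{\left(D \right)} = -4 + D$ ($x{\left(D \right)} = -7 + \left(D + 3\right) = -7 + \left(3 + D\right) = -4 + D$)
$u{\left(V,s \right)} = 144$ ($u{\left(V,s \right)} = \left(\left(\left(0 - V\right) 0 + 4\right) + 8\right)^{2} = \left(\left(- V 0 + 4\right) + 8\right)^{2} = \left(\left(0 + 4\right) + 8\right)^{2} = \left(4 + 8\right)^{2} = 12^{2} = 144$)
$\left(2265 + 9731\right) \left(u{\left(x{\left(12 \right)},-223 \right)} - 20945\right) = \left(2265 + 9731\right) \left(144 - 20945\right) = 11996 \left(144 - 20945\right) = 11996 \left(-20801\right) = -249528796$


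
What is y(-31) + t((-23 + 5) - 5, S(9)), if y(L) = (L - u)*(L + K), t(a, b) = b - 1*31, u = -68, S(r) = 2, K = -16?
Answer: -1768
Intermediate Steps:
t(a, b) = -31 + b (t(a, b) = b - 31 = -31 + b)
y(L) = (-16 + L)*(68 + L) (y(L) = (L - 1*(-68))*(L - 16) = (L + 68)*(-16 + L) = (68 + L)*(-16 + L) = (-16 + L)*(68 + L))
y(-31) + t((-23 + 5) - 5, S(9)) = (-1088 + (-31)² + 52*(-31)) + (-31 + 2) = (-1088 + 961 - 1612) - 29 = -1739 - 29 = -1768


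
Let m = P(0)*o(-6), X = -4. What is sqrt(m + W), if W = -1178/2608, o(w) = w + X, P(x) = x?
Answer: I*sqrt(192014)/652 ≈ 0.67208*I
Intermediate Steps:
o(w) = -4 + w (o(w) = w - 4 = -4 + w)
m = 0 (m = 0*(-4 - 6) = 0*(-10) = 0)
W = -589/1304 (W = -1178*1/2608 = -589/1304 ≈ -0.45169)
sqrt(m + W) = sqrt(0 - 589/1304) = sqrt(-589/1304) = I*sqrt(192014)/652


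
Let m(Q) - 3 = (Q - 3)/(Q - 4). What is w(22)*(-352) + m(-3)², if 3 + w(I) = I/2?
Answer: -137255/49 ≈ -2801.1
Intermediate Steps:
m(Q) = 3 + (-3 + Q)/(-4 + Q) (m(Q) = 3 + (Q - 3)/(Q - 4) = 3 + (-3 + Q)/(-4 + Q))
w(I) = -3 + I/2
w(22)*(-352) + m(-3)² = (-3 + (½)*22)*(-352) + ((-15 + 4*(-3))/(-4 - 3))² = (-3 + 11)*(-352) + ((-15 - 12)/(-7))² = 8*(-352) + (-⅐*(-27))² = -2816 + (27/7)² = -2816 + 729/49 = -137255/49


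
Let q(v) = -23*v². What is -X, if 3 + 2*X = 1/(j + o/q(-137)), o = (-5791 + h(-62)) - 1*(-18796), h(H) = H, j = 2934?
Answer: 1899619229/1266556715 ≈ 1.4998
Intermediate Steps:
o = 12943 (o = (-5791 - 62) - 1*(-18796) = -5853 + 18796 = 12943)
X = -1899619229/1266556715 (X = -3/2 + 1/(2*(2934 + 12943/((-23*(-137)²)))) = -3/2 + 1/(2*(2934 + 12943/((-23*18769)))) = -3/2 + 1/(2*(2934 + 12943/(-431687))) = -3/2 + 1/(2*(2934 + 12943*(-1/431687))) = -3/2 + 1/(2*(2934 - 12943/431687)) = -3/2 + 1/(2*(1266556715/431687)) = -3/2 + (½)*(431687/1266556715) = -3/2 + 431687/2533113430 = -1899619229/1266556715 ≈ -1.4998)
-X = -1*(-1899619229/1266556715) = 1899619229/1266556715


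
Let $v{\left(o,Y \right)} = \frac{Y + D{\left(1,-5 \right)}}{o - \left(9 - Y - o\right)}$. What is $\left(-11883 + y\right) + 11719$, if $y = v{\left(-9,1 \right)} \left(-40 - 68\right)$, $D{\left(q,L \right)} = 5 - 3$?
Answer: $- \frac{1970}{13} \approx -151.54$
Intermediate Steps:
$D{\left(q,L \right)} = 2$ ($D{\left(q,L \right)} = 5 - 3 = 2$)
$v{\left(o,Y \right)} = \frac{2 + Y}{-9 + Y + 2 o}$ ($v{\left(o,Y \right)} = \frac{Y + 2}{o - \left(9 - Y - o\right)} = \frac{2 + Y}{o - \left(9 - Y - o\right)} = \frac{2 + Y}{o + \left(-9 + Y + o\right)} = \frac{2 + Y}{-9 + Y + 2 o}$)
$y = \frac{162}{13}$ ($y = \frac{2 + 1}{-9 + 1 + 2 \left(-9\right)} \left(-40 - 68\right) = \frac{1}{-9 + 1 - 18} \cdot 3 \left(-108\right) = \frac{1}{-26} \cdot 3 \left(-108\right) = \left(- \frac{1}{26}\right) 3 \left(-108\right) = \left(- \frac{3}{26}\right) \left(-108\right) = \frac{162}{13} \approx 12.462$)
$\left(-11883 + y\right) + 11719 = \left(-11883 + \frac{162}{13}\right) + 11719 = - \frac{154317}{13} + 11719 = - \frac{1970}{13}$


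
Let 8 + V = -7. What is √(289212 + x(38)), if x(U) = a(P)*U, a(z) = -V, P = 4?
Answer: 3*√32198 ≈ 538.31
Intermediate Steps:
V = -15 (V = -8 - 7 = -15)
a(z) = 15 (a(z) = -1*(-15) = 15)
x(U) = 15*U
√(289212 + x(38)) = √(289212 + 15*38) = √(289212 + 570) = √289782 = 3*√32198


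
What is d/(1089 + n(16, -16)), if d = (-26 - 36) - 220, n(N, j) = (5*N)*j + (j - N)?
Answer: 282/223 ≈ 1.2646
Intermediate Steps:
n(N, j) = j - N + 5*N*j (n(N, j) = 5*N*j + (j - N) = j - N + 5*N*j)
d = -282 (d = -62 - 220 = -282)
d/(1089 + n(16, -16)) = -282/(1089 + (-16 - 1*16 + 5*16*(-16))) = -282/(1089 + (-16 - 16 - 1280)) = -282/(1089 - 1312) = -282/(-223) = -1/223*(-282) = 282/223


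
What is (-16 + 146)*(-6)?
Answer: -780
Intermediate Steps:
(-16 + 146)*(-6) = 130*(-6) = -780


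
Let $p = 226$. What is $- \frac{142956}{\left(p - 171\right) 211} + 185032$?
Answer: $\frac{195195764}{1055} \approx 1.8502 \cdot 10^{5}$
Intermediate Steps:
$- \frac{142956}{\left(p - 171\right) 211} + 185032 = - \frac{142956}{\left(226 - 171\right) 211} + 185032 = - \frac{142956}{55 \cdot 211} + 185032 = - \frac{142956}{11605} + 185032 = \left(-142956\right) \frac{1}{11605} + 185032 = - \frac{12996}{1055} + 185032 = \frac{195195764}{1055}$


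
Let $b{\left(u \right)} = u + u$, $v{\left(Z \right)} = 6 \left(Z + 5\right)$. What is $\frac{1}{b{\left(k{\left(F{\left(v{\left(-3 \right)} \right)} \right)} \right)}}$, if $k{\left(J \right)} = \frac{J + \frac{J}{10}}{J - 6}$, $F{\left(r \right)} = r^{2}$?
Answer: $\frac{115}{264} \approx 0.43561$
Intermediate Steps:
$v{\left(Z \right)} = 30 + 6 Z$ ($v{\left(Z \right)} = 6 \left(5 + Z\right) = 30 + 6 Z$)
$k{\left(J \right)} = \frac{11 J}{10 \left(-6 + J\right)}$ ($k{\left(J \right)} = \frac{J + J \frac{1}{10}}{-6 + J} = \frac{J + \frac{J}{10}}{-6 + J} = \frac{\frac{11}{10} J}{-6 + J} = \frac{11 J}{10 \left(-6 + J\right)}$)
$b{\left(u \right)} = 2 u$
$\frac{1}{b{\left(k{\left(F{\left(v{\left(-3 \right)} \right)} \right)} \right)}} = \frac{1}{2 \frac{11 \left(30 + 6 \left(-3\right)\right)^{2}}{10 \left(-6 + \left(30 + 6 \left(-3\right)\right)^{2}\right)}} = \frac{1}{2 \frac{11 \left(30 - 18\right)^{2}}{10 \left(-6 + \left(30 - 18\right)^{2}\right)}} = \frac{1}{2 \frac{11 \cdot 12^{2}}{10 \left(-6 + 12^{2}\right)}} = \frac{1}{2 \cdot \frac{11}{10} \cdot 144 \frac{1}{-6 + 144}} = \frac{1}{2 \cdot \frac{11}{10} \cdot 144 \cdot \frac{1}{138}} = \frac{1}{2 \cdot \frac{132}{115}} = \frac{1}{\frac{264}{115}} = \frac{115}{264}$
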